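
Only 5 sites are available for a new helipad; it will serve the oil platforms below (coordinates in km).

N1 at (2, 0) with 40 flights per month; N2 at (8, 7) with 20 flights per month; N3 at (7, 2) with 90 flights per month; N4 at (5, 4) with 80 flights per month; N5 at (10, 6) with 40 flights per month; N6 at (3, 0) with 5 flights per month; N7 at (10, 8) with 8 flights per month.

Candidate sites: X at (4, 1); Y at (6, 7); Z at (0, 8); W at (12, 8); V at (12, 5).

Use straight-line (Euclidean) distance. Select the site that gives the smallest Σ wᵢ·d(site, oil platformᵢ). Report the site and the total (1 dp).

Total weighted distance at each candidate:
  X (4, 1): total = 1164.5
  Y (6, 7): total = 1310.4
  Z (0, 8): total = 2363.7
  W (12, 8): total = 2132.0
  V (12, 5): total = 1796.9
Minimum is at X with total 1164.5 km.

X, total 1164.5 km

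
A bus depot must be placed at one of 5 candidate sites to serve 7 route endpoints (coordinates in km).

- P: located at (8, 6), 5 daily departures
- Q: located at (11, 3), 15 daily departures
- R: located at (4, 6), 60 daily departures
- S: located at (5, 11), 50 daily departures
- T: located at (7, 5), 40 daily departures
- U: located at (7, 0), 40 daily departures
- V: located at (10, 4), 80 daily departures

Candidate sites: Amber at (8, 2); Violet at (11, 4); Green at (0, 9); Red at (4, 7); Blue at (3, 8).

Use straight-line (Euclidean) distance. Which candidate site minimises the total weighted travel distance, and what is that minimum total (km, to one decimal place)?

Total weighted distance at each candidate:
  Amber (8, 2): total = 1323.4
  Violet (11, 4): total = 1402.0
  Green (0, 9): total = 2472.9
  Red (4, 7): total = 1393.2
  Blue (3, 8): total = 1685.6
Minimum is at Amber with total 1323.4 km.

Amber, total 1323.4 km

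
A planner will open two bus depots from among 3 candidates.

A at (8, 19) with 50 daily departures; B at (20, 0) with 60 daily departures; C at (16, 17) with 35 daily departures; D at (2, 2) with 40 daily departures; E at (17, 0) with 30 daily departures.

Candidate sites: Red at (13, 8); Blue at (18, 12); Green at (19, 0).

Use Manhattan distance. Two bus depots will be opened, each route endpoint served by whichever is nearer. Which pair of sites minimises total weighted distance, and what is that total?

{Blue, Green}, total 1975

Evaluate every pair (each demand assigned to the nearer of the two):
  {Blue, Green}: total = 1975
  {Red, Green}: total = 2020
  {Red, Blue}: total = 2925
Best pair: {Blue, Green} with total 1975.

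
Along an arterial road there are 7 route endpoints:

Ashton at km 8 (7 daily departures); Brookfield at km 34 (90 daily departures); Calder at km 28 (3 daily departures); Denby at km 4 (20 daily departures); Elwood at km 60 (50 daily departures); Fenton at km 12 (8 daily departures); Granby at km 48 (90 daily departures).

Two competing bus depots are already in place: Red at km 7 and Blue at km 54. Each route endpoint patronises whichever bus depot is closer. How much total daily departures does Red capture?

38

The indifferent point is the midpoint (7+54)/2 = 30.5; route endpoints left of it (closer to Red at 7) go to Red, those right go to Blue.
  Denby at 4 (w=20) → Red
  Ashton at 8 (w=7) → Red
  Fenton at 12 (w=8) → Red
  Calder at 28 (w=3) → Red
  Brookfield at 34 (w=90) → Blue
  Granby at 48 (w=90) → Blue
  Elwood at 60 (w=50) → Blue
Red captures 38; Blue captures 230.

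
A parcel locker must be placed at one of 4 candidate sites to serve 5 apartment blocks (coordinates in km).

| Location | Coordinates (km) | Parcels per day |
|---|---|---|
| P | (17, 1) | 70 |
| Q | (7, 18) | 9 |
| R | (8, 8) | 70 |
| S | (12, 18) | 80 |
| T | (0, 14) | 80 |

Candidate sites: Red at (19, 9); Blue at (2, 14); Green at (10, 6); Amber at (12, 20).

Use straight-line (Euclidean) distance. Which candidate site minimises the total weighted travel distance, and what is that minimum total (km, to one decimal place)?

Green, total 2909.2 km

Total weighted distance at each candidate:
  Red (19, 9): total = 3969.3
  Blue (2, 14): total = 3062.7
  Green (10, 6): total = 2909.2
  Amber (12, 20): total = 3542.5
Minimum is at Green with total 2909.2 km.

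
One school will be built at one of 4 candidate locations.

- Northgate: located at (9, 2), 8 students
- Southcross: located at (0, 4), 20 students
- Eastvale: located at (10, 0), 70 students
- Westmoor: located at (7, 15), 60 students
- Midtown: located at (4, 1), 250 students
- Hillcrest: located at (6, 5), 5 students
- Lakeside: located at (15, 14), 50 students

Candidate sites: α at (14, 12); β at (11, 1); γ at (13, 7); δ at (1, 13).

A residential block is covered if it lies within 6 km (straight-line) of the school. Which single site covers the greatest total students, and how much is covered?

Coverage radius r = 6 km; a point is covered iff (Δx)²+(Δy)² ≤ 6² = 36.
  α (14, 12): covers {Lakeside} → 50
  β (11, 1): covers {Northgate, Eastvale} → 78
  γ (13, 7): covers {none} → 0
  δ (1, 13): covers {none} → 0
Maximum coverage at β: 78 students.

β, covering 78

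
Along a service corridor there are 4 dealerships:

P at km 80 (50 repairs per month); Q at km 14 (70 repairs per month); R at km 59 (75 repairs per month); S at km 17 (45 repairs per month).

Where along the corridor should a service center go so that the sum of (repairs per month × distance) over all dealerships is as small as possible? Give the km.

x = 59

For a sum of weighted absolute distances on a line, the optimum is the weighted median (not the mean). Total weight W = 240; half-weight = 120.
Sort by position and accumulate weight:
  km 14 (Q, w=70) → cum 70
  km 17 (S, w=45) → cum 115
  km 59 (R, w=75) → cum 190  ≥ 120 → median here
  km 80 (P, w=50) → cum 240
Optimal location: km 59.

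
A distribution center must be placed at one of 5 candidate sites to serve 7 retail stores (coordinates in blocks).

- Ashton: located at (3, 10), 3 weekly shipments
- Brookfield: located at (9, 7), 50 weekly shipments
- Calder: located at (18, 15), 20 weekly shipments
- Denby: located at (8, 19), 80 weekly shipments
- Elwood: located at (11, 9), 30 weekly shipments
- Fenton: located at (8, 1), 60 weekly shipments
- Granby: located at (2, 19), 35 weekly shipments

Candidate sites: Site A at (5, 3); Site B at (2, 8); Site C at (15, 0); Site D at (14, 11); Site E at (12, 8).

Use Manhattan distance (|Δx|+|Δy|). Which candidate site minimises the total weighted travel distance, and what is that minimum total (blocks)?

Total weighted distance at each candidate:
  Site A (5, 3): total = 3772
  Site B (2, 8): total = 3694
  Site C (15, 0): total = 5146
  Site D (14, 11): total = 3576
  Site E (12, 8): total = 3148
Minimum is at Site E with total 3148 blocks.

Site E, total 3148 blocks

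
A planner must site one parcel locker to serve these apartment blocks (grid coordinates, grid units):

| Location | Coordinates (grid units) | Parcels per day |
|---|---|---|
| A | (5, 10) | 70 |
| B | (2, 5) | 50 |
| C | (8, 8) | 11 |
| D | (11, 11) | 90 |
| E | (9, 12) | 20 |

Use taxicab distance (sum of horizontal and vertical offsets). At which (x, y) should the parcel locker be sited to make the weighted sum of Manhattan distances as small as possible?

Manhattan distance separates: Σwᵢ(|x−xᵢ|+|y−yᵢ|) = Σwᵢ|x−xᵢ| + Σwᵢ|y−yᵢ|, so x and y are optimised independently as 1-D weighted medians.
Total weight W = 241; half = 120.5.
x-coordinate, sorted with cumulative weight:
  x=2 (B, w=50) cum 50
  x=5 (A, w=70) cum 120
  x=8 (C, w=11) cum 131  ← median
  x=9 (E, w=20) cum 151
  x=11 (D, w=90) cum 241
⇒ x* = 8
y-coordinate, sorted with cumulative weight:
  y=5 (B, w=50) cum 50
  y=8 (C, w=11) cum 61
  y=10 (A, w=70) cum 131  ← median
  y=11 (D, w=90) cum 221
  y=12 (E, w=20) cum 241
⇒ y* = 10

(8, 10)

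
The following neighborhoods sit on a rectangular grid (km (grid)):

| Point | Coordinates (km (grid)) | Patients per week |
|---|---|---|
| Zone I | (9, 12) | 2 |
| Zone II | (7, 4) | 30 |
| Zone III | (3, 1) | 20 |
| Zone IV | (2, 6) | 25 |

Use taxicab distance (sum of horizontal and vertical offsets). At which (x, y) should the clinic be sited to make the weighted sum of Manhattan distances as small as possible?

(3, 4)

Manhattan distance separates: Σwᵢ(|x−xᵢ|+|y−yᵢ|) = Σwᵢ|x−xᵢ| + Σwᵢ|y−yᵢ|, so x and y are optimised independently as 1-D weighted medians.
Total weight W = 77; half = 38.5.
x-coordinate, sorted with cumulative weight:
  x=2 (Zone IV, w=25) cum 25
  x=3 (Zone III, w=20) cum 45  ← median
  x=7 (Zone II, w=30) cum 75
  x=9 (Zone I, w=2) cum 77
⇒ x* = 3
y-coordinate, sorted with cumulative weight:
  y=1 (Zone III, w=20) cum 20
  y=4 (Zone II, w=30) cum 50  ← median
  y=6 (Zone IV, w=25) cum 75
  y=12 (Zone I, w=2) cum 77
⇒ y* = 4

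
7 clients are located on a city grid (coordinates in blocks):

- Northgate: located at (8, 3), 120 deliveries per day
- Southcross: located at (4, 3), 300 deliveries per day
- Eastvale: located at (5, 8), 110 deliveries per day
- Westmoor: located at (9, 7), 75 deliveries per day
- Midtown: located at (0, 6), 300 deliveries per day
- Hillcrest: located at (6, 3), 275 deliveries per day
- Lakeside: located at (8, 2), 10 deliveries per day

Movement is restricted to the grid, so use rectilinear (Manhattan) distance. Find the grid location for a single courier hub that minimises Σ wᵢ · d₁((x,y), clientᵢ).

Manhattan distance separates: Σwᵢ(|x−xᵢ|+|y−yᵢ|) = Σwᵢ|x−xᵢ| + Σwᵢ|y−yᵢ|, so x and y are optimised independently as 1-D weighted medians.
Total weight W = 1190; half = 595.
x-coordinate, sorted with cumulative weight:
  x=0 (Midtown, w=300) cum 300
  x=4 (Southcross, w=300) cum 600  ← median
  x=5 (Eastvale, w=110) cum 710
  x=6 (Hillcrest, w=275) cum 985
  x=8 (Northgate, w=120) cum 1105
  x=8 (Lakeside, w=10) cum 1115
  x=9 (Westmoor, w=75) cum 1190
⇒ x* = 4
y-coordinate, sorted with cumulative weight:
  y=2 (Lakeside, w=10) cum 10
  y=3 (Northgate, w=120) cum 130
  y=3 (Southcross, w=300) cum 430
  y=3 (Hillcrest, w=275) cum 705  ← median
  y=6 (Midtown, w=300) cum 1005
  y=7 (Westmoor, w=75) cum 1080
  y=8 (Eastvale, w=110) cum 1190
⇒ y* = 3

(4, 3)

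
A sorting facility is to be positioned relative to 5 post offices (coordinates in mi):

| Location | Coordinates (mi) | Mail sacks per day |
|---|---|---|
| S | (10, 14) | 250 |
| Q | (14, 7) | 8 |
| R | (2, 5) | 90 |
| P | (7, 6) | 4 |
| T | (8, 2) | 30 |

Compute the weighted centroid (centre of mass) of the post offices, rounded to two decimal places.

The minimiser of Σwᵢ‖p−pᵢ‖² is the weighted centroid p* = (Σwᵢpᵢ)/(Σwᵢ).
Σwᵢ = 382.
Σwᵢxᵢ = 250·10 + 8·14 + 90·2 + 4·7 + 30·8 = 3060.
Σwᵢyᵢ = 250·14 + 8·7 + 90·5 + 4·6 + 30·2 = 4090.
x* = 3060/382 = 8.01, y* = 4090/382 = 10.71.

(8.01, 10.71)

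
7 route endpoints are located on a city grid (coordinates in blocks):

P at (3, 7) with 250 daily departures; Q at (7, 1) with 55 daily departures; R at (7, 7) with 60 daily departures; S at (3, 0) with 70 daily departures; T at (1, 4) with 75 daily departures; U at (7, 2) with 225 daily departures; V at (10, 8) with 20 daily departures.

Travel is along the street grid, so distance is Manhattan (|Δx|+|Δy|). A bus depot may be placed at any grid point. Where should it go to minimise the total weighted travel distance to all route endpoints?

Manhattan distance separates: Σwᵢ(|x−xᵢ|+|y−yᵢ|) = Σwᵢ|x−xᵢ| + Σwᵢ|y−yᵢ|, so x and y are optimised independently as 1-D weighted medians.
Total weight W = 755; half = 377.5.
x-coordinate, sorted with cumulative weight:
  x=1 (T, w=75) cum 75
  x=3 (P, w=250) cum 325
  x=3 (S, w=70) cum 395  ← median
  x=7 (Q, w=55) cum 450
  x=7 (R, w=60) cum 510
  x=7 (U, w=225) cum 735
  x=10 (V, w=20) cum 755
⇒ x* = 3
y-coordinate, sorted with cumulative weight:
  y=0 (S, w=70) cum 70
  y=1 (Q, w=55) cum 125
  y=2 (U, w=225) cum 350
  y=4 (T, w=75) cum 425  ← median
  y=7 (P, w=250) cum 675
  y=7 (R, w=60) cum 735
  y=8 (V, w=20) cum 755
⇒ y* = 4

(3, 4)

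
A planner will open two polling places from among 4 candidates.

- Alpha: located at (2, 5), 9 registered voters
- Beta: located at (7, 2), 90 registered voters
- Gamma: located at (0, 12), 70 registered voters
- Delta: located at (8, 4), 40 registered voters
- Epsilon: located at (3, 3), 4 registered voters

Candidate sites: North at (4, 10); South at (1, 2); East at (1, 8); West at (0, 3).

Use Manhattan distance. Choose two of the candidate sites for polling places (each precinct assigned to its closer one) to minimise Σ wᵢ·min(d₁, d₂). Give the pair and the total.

{South, East}, total 1298

Evaluate every pair (each demand assigned to the nearer of the two):
  {South, East}: total = 1298
  {North, South}: total = 1368
  {East, West}: total = 1478
  {North, West}: total = 1548
  {South, West}: total = 1578
  {North, East}: total = 1804
Best pair: {South, East} with total 1298.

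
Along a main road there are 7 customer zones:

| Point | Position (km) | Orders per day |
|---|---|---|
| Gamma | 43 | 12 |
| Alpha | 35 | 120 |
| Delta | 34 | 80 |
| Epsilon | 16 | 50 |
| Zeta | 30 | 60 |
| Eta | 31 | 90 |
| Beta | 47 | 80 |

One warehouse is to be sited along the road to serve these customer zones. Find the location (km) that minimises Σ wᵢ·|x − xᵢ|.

For a sum of weighted absolute distances on a line, the optimum is the weighted median (not the mean). Total weight W = 492; half-weight = 246.
Sort by position and accumulate weight:
  km 16 (Epsilon, w=50) → cum 50
  km 30 (Zeta, w=60) → cum 110
  km 31 (Eta, w=90) → cum 200
  km 34 (Delta, w=80) → cum 280  ≥ 246 → median here
  km 35 (Alpha, w=120) → cum 400
  km 43 (Gamma, w=12) → cum 412
  km 47 (Beta, w=80) → cum 492
Optimal location: km 34.

x = 34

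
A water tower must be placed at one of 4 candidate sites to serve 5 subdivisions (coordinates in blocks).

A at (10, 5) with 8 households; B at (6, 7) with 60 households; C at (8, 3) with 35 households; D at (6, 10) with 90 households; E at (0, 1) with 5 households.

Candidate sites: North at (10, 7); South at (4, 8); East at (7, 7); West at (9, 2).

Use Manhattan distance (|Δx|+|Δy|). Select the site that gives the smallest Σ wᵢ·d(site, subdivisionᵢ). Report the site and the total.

Total weighted distance at each candidate:
  North (10, 7): total = 1176
  South (4, 8): total = 982
  East (7, 7): total = 700
  West (9, 2): total = 1622
Minimum is at East with total 700 blocks.

East, total 700 blocks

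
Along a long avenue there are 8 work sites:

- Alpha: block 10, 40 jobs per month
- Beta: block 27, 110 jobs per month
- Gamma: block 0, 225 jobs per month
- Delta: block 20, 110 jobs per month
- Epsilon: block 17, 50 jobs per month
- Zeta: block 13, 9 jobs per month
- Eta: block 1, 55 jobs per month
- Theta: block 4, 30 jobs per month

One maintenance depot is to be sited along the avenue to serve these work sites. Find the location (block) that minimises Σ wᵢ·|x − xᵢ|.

For a sum of weighted absolute distances on a line, the optimum is the weighted median (not the mean). Total weight W = 629; half-weight = 314.5.
Sort by position and accumulate weight:
  block 0 (Gamma, w=225) → cum 225
  block 1 (Eta, w=55) → cum 280
  block 4 (Theta, w=30) → cum 310
  block 10 (Alpha, w=40) → cum 350  ≥ 314.5 → median here
  block 13 (Zeta, w=9) → cum 359
  block 17 (Epsilon, w=50) → cum 409
  block 20 (Delta, w=110) → cum 519
  block 27 (Beta, w=110) → cum 629
Optimal location: block 10.

x = 10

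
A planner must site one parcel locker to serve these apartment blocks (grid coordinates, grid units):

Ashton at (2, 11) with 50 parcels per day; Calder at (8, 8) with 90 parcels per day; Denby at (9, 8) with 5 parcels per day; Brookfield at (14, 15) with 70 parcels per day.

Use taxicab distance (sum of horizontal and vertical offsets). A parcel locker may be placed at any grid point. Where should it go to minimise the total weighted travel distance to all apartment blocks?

(8, 11)

Manhattan distance separates: Σwᵢ(|x−xᵢ|+|y−yᵢ|) = Σwᵢ|x−xᵢ| + Σwᵢ|y−yᵢ|, so x and y are optimised independently as 1-D weighted medians.
Total weight W = 215; half = 107.5.
x-coordinate, sorted with cumulative weight:
  x=2 (Ashton, w=50) cum 50
  x=8 (Calder, w=90) cum 140  ← median
  x=9 (Denby, w=5) cum 145
  x=14 (Brookfield, w=70) cum 215
⇒ x* = 8
y-coordinate, sorted with cumulative weight:
  y=8 (Calder, w=90) cum 90
  y=8 (Denby, w=5) cum 95
  y=11 (Ashton, w=50) cum 145  ← median
  y=15 (Brookfield, w=70) cum 215
⇒ y* = 11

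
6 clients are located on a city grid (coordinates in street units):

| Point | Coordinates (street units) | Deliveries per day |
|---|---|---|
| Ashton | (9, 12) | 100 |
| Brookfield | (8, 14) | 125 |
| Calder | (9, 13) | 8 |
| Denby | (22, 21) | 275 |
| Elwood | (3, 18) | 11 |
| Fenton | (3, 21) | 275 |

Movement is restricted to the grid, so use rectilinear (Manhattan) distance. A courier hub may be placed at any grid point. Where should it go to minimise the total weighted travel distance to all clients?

(8, 21)

Manhattan distance separates: Σwᵢ(|x−xᵢ|+|y−yᵢ|) = Σwᵢ|x−xᵢ| + Σwᵢ|y−yᵢ|, so x and y are optimised independently as 1-D weighted medians.
Total weight W = 794; half = 397.
x-coordinate, sorted with cumulative weight:
  x=3 (Elwood, w=11) cum 11
  x=3 (Fenton, w=275) cum 286
  x=8 (Brookfield, w=125) cum 411  ← median
  x=9 (Ashton, w=100) cum 511
  x=9 (Calder, w=8) cum 519
  x=22 (Denby, w=275) cum 794
⇒ x* = 8
y-coordinate, sorted with cumulative weight:
  y=12 (Ashton, w=100) cum 100
  y=13 (Calder, w=8) cum 108
  y=14 (Brookfield, w=125) cum 233
  y=18 (Elwood, w=11) cum 244
  y=21 (Denby, w=275) cum 519  ← median
  y=21 (Fenton, w=275) cum 794
⇒ y* = 21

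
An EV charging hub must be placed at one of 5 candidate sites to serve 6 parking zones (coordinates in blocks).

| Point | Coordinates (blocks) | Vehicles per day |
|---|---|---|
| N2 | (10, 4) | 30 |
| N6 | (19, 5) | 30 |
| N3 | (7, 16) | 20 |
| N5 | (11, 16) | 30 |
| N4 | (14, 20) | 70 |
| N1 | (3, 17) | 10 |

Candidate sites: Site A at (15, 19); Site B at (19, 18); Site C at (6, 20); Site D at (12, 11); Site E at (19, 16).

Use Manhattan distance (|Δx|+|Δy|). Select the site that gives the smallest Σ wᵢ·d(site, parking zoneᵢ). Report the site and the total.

Site A, total 1850 blocks

Total weighted distance at each candidate:
  Site A (15, 19): total = 1850
  Site B (19, 18): total = 2320
  Site C (6, 20): total = 2430
  Site D (12, 11): total = 1960
  Site E (19, 16): total = 2240
Minimum is at Site A with total 1850 blocks.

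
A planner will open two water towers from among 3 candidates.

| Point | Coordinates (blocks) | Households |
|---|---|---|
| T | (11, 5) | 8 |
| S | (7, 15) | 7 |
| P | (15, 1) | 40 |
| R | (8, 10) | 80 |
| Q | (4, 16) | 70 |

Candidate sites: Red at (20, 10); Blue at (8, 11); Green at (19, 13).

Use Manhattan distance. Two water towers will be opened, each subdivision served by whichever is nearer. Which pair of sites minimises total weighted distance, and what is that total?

{Red, Blue}, total 1377

Evaluate every pair (each demand assigned to the nearer of the two):
  {Red, Blue}: total = 1377
  {Blue, Green}: total = 1457
  {Red, Green}: total = 2990
Best pair: {Red, Blue} with total 1377.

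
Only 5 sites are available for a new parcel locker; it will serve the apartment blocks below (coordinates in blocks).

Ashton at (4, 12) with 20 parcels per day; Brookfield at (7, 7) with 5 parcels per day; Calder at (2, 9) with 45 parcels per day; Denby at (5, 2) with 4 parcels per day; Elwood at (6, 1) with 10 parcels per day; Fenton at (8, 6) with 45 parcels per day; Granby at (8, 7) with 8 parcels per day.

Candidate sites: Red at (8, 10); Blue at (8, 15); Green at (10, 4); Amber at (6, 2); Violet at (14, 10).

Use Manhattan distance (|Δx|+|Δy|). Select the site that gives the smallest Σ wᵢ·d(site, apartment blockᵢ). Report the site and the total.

Total weighted distance at each candidate:
  Red (8, 10): total = 813
  Blue (8, 15): total = 1418
  Green (10, 4): total = 1213
  Amber (6, 2): total = 1105
  Violet (14, 10): total = 1635
Minimum is at Red with total 813 blocks.

Red, total 813 blocks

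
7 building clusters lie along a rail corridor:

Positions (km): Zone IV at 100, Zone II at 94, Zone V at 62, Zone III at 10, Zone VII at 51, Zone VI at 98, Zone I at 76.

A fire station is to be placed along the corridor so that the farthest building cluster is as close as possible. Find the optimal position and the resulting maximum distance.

The 1-center on a line is the midpoint of the two extreme points: leftmost at 10, rightmost at 100.
Optimal location = (10 + 100)/2 = 55; maximum distance = (100 − 10)/2 = 45.

location 55, max distance 45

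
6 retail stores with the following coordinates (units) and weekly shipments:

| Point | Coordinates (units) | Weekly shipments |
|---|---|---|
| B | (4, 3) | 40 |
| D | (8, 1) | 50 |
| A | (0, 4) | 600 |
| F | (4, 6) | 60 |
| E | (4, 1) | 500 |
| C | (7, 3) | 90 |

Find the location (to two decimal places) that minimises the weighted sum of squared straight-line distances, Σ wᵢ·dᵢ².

The minimiser of Σwᵢ‖p−pᵢ‖² is the weighted centroid p* = (Σwᵢpᵢ)/(Σwᵢ).
Σwᵢ = 1340.
Σwᵢxᵢ = 40·4 + 50·8 + 600·0 + 60·4 + 500·4 + 90·7 = 3430.
Σwᵢyᵢ = 40·3 + 50·1 + 600·4 + 60·6 + 500·1 + 90·3 = 3700.
x* = 3430/1340 = 2.56, y* = 3700/1340 = 2.76.

(2.56, 2.76)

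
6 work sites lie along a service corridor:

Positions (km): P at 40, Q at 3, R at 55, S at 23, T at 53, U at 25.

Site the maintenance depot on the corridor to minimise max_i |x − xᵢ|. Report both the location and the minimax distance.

The 1-center on a line is the midpoint of the two extreme points: leftmost at 3, rightmost at 55.
Optimal location = (3 + 55)/2 = 29; maximum distance = (55 − 3)/2 = 26.

location 29, max distance 26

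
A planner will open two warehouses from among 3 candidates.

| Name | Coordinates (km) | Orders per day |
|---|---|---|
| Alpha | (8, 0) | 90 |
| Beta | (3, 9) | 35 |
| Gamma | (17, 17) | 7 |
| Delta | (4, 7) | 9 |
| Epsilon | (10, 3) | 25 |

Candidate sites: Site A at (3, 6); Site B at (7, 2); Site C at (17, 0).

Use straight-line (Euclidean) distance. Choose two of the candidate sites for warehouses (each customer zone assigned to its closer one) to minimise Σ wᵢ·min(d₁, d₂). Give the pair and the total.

Evaluate every pair (each demand assigned to the nearer of the two):
  {Site A, Site B}: total = 522.7
  {Site B, Site C}: total = 734.0
  {Site A, Site C}: total = 1130.0
Best pair: {Site A, Site B} with total 522.7.

{Site A, Site B}, total 522.7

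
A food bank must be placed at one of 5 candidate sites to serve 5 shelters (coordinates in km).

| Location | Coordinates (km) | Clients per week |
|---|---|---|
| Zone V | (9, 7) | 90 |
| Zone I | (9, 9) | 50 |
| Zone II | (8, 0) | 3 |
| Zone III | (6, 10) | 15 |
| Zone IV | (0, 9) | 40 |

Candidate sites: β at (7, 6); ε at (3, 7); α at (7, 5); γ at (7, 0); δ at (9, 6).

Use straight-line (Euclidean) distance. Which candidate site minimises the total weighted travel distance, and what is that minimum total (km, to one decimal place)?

δ, total 712.7 km

Total weighted distance at each candidate:
  β (7, 6): total = 766.2
  ε (3, 7): total = 1089.9
  α (7, 5): total = 892.4
  γ (7, 0): total = 1726.0
  δ (9, 6): total = 712.7
Minimum is at δ with total 712.7 km.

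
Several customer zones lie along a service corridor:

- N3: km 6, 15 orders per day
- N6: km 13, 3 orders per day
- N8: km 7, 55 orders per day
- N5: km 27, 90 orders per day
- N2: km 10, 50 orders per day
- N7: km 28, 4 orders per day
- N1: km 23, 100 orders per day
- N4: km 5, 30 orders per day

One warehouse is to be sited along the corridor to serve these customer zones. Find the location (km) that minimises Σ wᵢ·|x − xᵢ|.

x = 23

For a sum of weighted absolute distances on a line, the optimum is the weighted median (not the mean). Total weight W = 347; half-weight = 173.5.
Sort by position and accumulate weight:
  km 5 (N4, w=30) → cum 30
  km 6 (N3, w=15) → cum 45
  km 7 (N8, w=55) → cum 100
  km 10 (N2, w=50) → cum 150
  km 13 (N6, w=3) → cum 153
  km 23 (N1, w=100) → cum 253  ≥ 173.5 → median here
  km 27 (N5, w=90) → cum 343
  km 28 (N7, w=4) → cum 347
Optimal location: km 23.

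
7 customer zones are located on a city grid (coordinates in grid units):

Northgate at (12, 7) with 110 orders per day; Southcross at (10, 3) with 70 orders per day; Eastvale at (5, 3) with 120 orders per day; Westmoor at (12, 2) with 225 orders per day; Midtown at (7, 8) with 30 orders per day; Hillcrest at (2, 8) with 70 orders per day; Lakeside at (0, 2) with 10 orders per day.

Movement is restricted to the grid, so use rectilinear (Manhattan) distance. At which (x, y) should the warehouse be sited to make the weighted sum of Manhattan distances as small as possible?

(12, 3)

Manhattan distance separates: Σwᵢ(|x−xᵢ|+|y−yᵢ|) = Σwᵢ|x−xᵢ| + Σwᵢ|y−yᵢ|, so x and y are optimised independently as 1-D weighted medians.
Total weight W = 635; half = 317.5.
x-coordinate, sorted with cumulative weight:
  x=0 (Lakeside, w=10) cum 10
  x=2 (Hillcrest, w=70) cum 80
  x=5 (Eastvale, w=120) cum 200
  x=7 (Midtown, w=30) cum 230
  x=10 (Southcross, w=70) cum 300
  x=12 (Northgate, w=110) cum 410  ← median
  x=12 (Westmoor, w=225) cum 635
⇒ x* = 12
y-coordinate, sorted with cumulative weight:
  y=2 (Westmoor, w=225) cum 225
  y=2 (Lakeside, w=10) cum 235
  y=3 (Southcross, w=70) cum 305
  y=3 (Eastvale, w=120) cum 425  ← median
  y=7 (Northgate, w=110) cum 535
  y=8 (Midtown, w=30) cum 565
  y=8 (Hillcrest, w=70) cum 635
⇒ y* = 3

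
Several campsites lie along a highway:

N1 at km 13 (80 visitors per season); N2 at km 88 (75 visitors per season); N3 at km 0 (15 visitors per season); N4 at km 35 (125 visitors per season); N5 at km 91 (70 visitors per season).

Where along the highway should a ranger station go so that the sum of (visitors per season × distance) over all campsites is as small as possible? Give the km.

x = 35

For a sum of weighted absolute distances on a line, the optimum is the weighted median (not the mean). Total weight W = 365; half-weight = 182.5.
Sort by position and accumulate weight:
  km 0 (N3, w=15) → cum 15
  km 13 (N1, w=80) → cum 95
  km 35 (N4, w=125) → cum 220  ≥ 182.5 → median here
  km 88 (N2, w=75) → cum 295
  km 91 (N5, w=70) → cum 365
Optimal location: km 35.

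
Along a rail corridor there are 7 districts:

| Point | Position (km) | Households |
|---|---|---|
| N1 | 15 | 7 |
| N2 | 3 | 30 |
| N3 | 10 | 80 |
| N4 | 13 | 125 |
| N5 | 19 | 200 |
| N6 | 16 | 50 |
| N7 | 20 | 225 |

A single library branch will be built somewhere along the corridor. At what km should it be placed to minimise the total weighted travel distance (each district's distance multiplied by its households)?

x = 19

For a sum of weighted absolute distances on a line, the optimum is the weighted median (not the mean). Total weight W = 717; half-weight = 358.5.
Sort by position and accumulate weight:
  km 3 (N2, w=30) → cum 30
  km 10 (N3, w=80) → cum 110
  km 13 (N4, w=125) → cum 235
  km 15 (N1, w=7) → cum 242
  km 16 (N6, w=50) → cum 292
  km 19 (N5, w=200) → cum 492  ≥ 358.5 → median here
  km 20 (N7, w=225) → cum 717
Optimal location: km 19.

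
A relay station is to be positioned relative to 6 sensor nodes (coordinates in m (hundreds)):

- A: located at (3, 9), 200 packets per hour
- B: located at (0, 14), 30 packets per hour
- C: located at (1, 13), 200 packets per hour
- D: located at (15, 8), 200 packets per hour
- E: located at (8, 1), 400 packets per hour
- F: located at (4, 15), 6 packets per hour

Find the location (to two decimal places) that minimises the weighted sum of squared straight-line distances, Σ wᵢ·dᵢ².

(6.78, 6.67)

The minimiser of Σwᵢ‖p−pᵢ‖² is the weighted centroid p* = (Σwᵢpᵢ)/(Σwᵢ).
Σwᵢ = 1036.
Σwᵢxᵢ = 200·3 + 30·0 + 200·1 + 200·15 + 400·8 + 6·4 = 7024.
Σwᵢyᵢ = 200·9 + 30·14 + 200·13 + 200·8 + 400·1 + 6·15 = 6910.
x* = 7024/1036 = 6.78, y* = 6910/1036 = 6.67.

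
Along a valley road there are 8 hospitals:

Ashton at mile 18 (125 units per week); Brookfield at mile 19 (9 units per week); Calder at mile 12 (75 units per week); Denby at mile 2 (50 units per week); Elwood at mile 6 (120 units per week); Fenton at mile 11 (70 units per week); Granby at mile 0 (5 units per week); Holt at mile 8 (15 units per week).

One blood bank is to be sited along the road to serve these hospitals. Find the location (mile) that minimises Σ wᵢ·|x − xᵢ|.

For a sum of weighted absolute distances on a line, the optimum is the weighted median (not the mean). Total weight W = 469; half-weight = 234.5.
Sort by position and accumulate weight:
  mile 0 (Granby, w=5) → cum 5
  mile 2 (Denby, w=50) → cum 55
  mile 6 (Elwood, w=120) → cum 175
  mile 8 (Holt, w=15) → cum 190
  mile 11 (Fenton, w=70) → cum 260  ≥ 234.5 → median here
  mile 12 (Calder, w=75) → cum 335
  mile 18 (Ashton, w=125) → cum 460
  mile 19 (Brookfield, w=9) → cum 469
Optimal location: mile 11.

x = 11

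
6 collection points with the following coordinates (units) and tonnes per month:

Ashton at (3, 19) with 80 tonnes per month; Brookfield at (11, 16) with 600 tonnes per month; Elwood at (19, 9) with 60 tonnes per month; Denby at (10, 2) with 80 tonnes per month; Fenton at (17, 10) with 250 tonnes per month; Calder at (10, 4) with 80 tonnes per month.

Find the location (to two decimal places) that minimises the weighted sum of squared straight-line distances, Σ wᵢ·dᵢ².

The minimiser of Σwᵢ‖p−pᵢ‖² is the weighted centroid p* = (Σwᵢpᵢ)/(Σwᵢ).
Σwᵢ = 1150.
Σwᵢxᵢ = 80·3 + 600·11 + 60·19 + 80·10 + 250·17 + 80·10 = 13830.
Σwᵢyᵢ = 80·19 + 600·16 + 60·9 + 80·2 + 250·10 + 80·4 = 14640.
x* = 13830/1150 = 12.03, y* = 14640/1150 = 12.73.

(12.03, 12.73)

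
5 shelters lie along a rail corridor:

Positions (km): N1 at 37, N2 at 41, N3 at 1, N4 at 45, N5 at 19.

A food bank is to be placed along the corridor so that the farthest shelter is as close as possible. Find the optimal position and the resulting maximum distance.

location 23, max distance 22

The 1-center on a line is the midpoint of the two extreme points: leftmost at 1, rightmost at 45.
Optimal location = (1 + 45)/2 = 23; maximum distance = (45 − 1)/2 = 22.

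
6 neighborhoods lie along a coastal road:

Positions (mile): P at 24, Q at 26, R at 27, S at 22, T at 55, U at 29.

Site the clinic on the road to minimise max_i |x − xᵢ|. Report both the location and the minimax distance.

The 1-center on a line is the midpoint of the two extreme points: leftmost at 22, rightmost at 55.
Optimal location = (22 + 55)/2 = 38.5; maximum distance = (55 − 22)/2 = 16.5.

location 38.5, max distance 16.5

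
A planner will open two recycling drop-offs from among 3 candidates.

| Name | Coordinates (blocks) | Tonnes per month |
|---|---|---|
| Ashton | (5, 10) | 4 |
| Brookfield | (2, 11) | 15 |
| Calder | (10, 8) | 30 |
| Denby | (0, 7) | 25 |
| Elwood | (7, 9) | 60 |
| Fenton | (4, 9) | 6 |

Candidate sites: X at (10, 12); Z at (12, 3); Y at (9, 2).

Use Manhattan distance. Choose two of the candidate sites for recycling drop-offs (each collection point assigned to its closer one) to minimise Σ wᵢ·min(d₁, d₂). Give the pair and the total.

{X, Y}, total 1047

Evaluate every pair (each demand assigned to the nearer of the two):
  {X, Y}: total = 1047
  {X, Z}: total = 1072
  {Z, Y}: total = 1460
Best pair: {X, Y} with total 1047.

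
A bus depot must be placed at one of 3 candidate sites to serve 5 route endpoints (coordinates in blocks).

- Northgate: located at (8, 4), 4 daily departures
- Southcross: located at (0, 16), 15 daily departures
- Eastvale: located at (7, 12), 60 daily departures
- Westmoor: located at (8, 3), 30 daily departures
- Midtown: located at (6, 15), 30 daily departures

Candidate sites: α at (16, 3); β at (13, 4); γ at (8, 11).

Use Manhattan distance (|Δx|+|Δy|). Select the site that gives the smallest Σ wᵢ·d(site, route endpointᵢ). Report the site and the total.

γ, total 763 blocks

Total weighted distance at each candidate:
  α (16, 3): total = 2451
  β (13, 4): total = 1955
  γ (8, 11): total = 763
Minimum is at γ with total 763 blocks.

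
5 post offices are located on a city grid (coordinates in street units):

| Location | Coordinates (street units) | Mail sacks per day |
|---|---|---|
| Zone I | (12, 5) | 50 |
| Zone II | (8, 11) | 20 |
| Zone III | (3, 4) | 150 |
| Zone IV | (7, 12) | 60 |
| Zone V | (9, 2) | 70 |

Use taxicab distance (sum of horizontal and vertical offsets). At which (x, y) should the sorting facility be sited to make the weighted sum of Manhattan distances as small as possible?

(7, 4)

Manhattan distance separates: Σwᵢ(|x−xᵢ|+|y−yᵢ|) = Σwᵢ|x−xᵢ| + Σwᵢ|y−yᵢ|, so x and y are optimised independently as 1-D weighted medians.
Total weight W = 350; half = 175.
x-coordinate, sorted with cumulative weight:
  x=3 (Zone III, w=150) cum 150
  x=7 (Zone IV, w=60) cum 210  ← median
  x=8 (Zone II, w=20) cum 230
  x=9 (Zone V, w=70) cum 300
  x=12 (Zone I, w=50) cum 350
⇒ x* = 7
y-coordinate, sorted with cumulative weight:
  y=2 (Zone V, w=70) cum 70
  y=4 (Zone III, w=150) cum 220  ← median
  y=5 (Zone I, w=50) cum 270
  y=11 (Zone II, w=20) cum 290
  y=12 (Zone IV, w=60) cum 350
⇒ y* = 4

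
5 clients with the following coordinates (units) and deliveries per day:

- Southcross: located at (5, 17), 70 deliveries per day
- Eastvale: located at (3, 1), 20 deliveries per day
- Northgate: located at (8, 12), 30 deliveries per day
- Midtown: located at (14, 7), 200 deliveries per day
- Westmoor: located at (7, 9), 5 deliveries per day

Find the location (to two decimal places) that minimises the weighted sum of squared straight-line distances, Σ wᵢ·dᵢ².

The minimiser of Σwᵢ‖p−pᵢ‖² is the weighted centroid p* = (Σwᵢpᵢ)/(Σwᵢ).
Σwᵢ = 325.
Σwᵢxᵢ = 70·5 + 20·3 + 30·8 + 200·14 + 5·7 = 3485.
Σwᵢyᵢ = 70·17 + 20·1 + 30·12 + 200·7 + 5·9 = 3015.
x* = 3485/325 = 10.72, y* = 3015/325 = 9.28.

(10.72, 9.28)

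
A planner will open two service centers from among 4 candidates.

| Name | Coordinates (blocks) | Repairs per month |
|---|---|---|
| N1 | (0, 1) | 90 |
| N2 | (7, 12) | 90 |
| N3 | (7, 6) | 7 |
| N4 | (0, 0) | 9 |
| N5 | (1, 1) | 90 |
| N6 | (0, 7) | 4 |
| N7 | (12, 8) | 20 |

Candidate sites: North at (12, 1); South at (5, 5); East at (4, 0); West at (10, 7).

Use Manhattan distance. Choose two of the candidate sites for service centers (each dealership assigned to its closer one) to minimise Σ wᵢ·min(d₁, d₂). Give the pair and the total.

Evaluate every pair (each demand assigned to the nearer of the two):
  {East, West}: total = 1694
  {South, East}: total = 1905
  {North, East}: total = 2443
  {South, West}: total = 2449
  {North, South}: total = 2619
  {North, West}: total = 3035
Best pair: {East, West} with total 1694.

{East, West}, total 1694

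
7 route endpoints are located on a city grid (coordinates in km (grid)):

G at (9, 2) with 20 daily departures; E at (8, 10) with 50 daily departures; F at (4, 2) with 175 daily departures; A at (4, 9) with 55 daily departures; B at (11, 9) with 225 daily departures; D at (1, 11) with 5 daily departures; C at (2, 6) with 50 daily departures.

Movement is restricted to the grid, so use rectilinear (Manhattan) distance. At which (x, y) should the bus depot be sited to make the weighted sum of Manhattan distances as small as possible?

(8, 9)

Manhattan distance separates: Σwᵢ(|x−xᵢ|+|y−yᵢ|) = Σwᵢ|x−xᵢ| + Σwᵢ|y−yᵢ|, so x and y are optimised independently as 1-D weighted medians.
Total weight W = 580; half = 290.
x-coordinate, sorted with cumulative weight:
  x=1 (D, w=5) cum 5
  x=2 (C, w=50) cum 55
  x=4 (F, w=175) cum 230
  x=4 (A, w=55) cum 285
  x=8 (E, w=50) cum 335  ← median
  x=9 (G, w=20) cum 355
  x=11 (B, w=225) cum 580
⇒ x* = 8
y-coordinate, sorted with cumulative weight:
  y=2 (G, w=20) cum 20
  y=2 (F, w=175) cum 195
  y=6 (C, w=50) cum 245
  y=9 (A, w=55) cum 300  ← median
  y=9 (B, w=225) cum 525
  y=10 (E, w=50) cum 575
  y=11 (D, w=5) cum 580
⇒ y* = 9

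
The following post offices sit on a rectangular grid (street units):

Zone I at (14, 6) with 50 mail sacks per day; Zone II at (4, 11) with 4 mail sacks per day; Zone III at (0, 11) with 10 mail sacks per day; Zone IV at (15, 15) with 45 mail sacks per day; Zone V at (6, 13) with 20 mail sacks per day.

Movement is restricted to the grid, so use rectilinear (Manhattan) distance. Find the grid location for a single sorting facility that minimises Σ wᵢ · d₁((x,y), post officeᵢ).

Manhattan distance separates: Σwᵢ(|x−xᵢ|+|y−yᵢ|) = Σwᵢ|x−xᵢ| + Σwᵢ|y−yᵢ|, so x and y are optimised independently as 1-D weighted medians.
Total weight W = 129; half = 64.5.
x-coordinate, sorted with cumulative weight:
  x=0 (Zone III, w=10) cum 10
  x=4 (Zone II, w=4) cum 14
  x=6 (Zone V, w=20) cum 34
  x=14 (Zone I, w=50) cum 84  ← median
  x=15 (Zone IV, w=45) cum 129
⇒ x* = 14
y-coordinate, sorted with cumulative weight:
  y=6 (Zone I, w=50) cum 50
  y=11 (Zone II, w=4) cum 54
  y=11 (Zone III, w=10) cum 64
  y=13 (Zone V, w=20) cum 84  ← median
  y=15 (Zone IV, w=45) cum 129
⇒ y* = 13

(14, 13)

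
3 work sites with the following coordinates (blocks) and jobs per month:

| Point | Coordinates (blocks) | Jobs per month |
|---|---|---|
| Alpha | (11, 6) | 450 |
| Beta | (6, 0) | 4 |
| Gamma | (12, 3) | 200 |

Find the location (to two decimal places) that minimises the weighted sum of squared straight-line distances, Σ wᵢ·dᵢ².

(11.28, 5.05)

The minimiser of Σwᵢ‖p−pᵢ‖² is the weighted centroid p* = (Σwᵢpᵢ)/(Σwᵢ).
Σwᵢ = 654.
Σwᵢxᵢ = 450·11 + 4·6 + 200·12 = 7374.
Σwᵢyᵢ = 450·6 + 4·0 + 200·3 = 3300.
x* = 7374/654 = 11.28, y* = 3300/654 = 5.05.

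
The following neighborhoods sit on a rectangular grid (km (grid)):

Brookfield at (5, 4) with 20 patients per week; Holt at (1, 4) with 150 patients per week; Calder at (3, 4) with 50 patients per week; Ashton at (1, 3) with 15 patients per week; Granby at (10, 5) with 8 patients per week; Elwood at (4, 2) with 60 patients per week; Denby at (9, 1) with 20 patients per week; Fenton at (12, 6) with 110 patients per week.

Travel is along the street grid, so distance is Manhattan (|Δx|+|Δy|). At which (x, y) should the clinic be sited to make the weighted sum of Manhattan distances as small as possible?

(4, 4)

Manhattan distance separates: Σwᵢ(|x−xᵢ|+|y−yᵢ|) = Σwᵢ|x−xᵢ| + Σwᵢ|y−yᵢ|, so x and y are optimised independently as 1-D weighted medians.
Total weight W = 433; half = 216.5.
x-coordinate, sorted with cumulative weight:
  x=1 (Holt, w=150) cum 150
  x=1 (Ashton, w=15) cum 165
  x=3 (Calder, w=50) cum 215
  x=4 (Elwood, w=60) cum 275  ← median
  x=5 (Brookfield, w=20) cum 295
  x=9 (Denby, w=20) cum 315
  x=10 (Granby, w=8) cum 323
  x=12 (Fenton, w=110) cum 433
⇒ x* = 4
y-coordinate, sorted with cumulative weight:
  y=1 (Denby, w=20) cum 20
  y=2 (Elwood, w=60) cum 80
  y=3 (Ashton, w=15) cum 95
  y=4 (Brookfield, w=20) cum 115
  y=4 (Holt, w=150) cum 265  ← median
  y=4 (Calder, w=50) cum 315
  y=5 (Granby, w=8) cum 323
  y=6 (Fenton, w=110) cum 433
⇒ y* = 4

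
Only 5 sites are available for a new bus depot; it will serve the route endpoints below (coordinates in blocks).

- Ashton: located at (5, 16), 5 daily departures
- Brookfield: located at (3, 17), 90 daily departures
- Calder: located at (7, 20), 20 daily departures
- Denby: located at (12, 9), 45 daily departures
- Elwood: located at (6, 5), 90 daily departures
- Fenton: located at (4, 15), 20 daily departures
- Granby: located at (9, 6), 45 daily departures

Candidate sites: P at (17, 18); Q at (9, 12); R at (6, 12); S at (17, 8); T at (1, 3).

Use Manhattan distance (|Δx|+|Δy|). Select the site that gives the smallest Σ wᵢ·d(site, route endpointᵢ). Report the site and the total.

Total weighted distance at each candidate:
  P (17, 18): total = 5670
  Q (9, 12): total = 2830
  R (6, 12): total = 2465
  S (17, 8): total = 4990
  T (1, 3): total = 4175
Minimum is at R with total 2465 blocks.

R, total 2465 blocks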